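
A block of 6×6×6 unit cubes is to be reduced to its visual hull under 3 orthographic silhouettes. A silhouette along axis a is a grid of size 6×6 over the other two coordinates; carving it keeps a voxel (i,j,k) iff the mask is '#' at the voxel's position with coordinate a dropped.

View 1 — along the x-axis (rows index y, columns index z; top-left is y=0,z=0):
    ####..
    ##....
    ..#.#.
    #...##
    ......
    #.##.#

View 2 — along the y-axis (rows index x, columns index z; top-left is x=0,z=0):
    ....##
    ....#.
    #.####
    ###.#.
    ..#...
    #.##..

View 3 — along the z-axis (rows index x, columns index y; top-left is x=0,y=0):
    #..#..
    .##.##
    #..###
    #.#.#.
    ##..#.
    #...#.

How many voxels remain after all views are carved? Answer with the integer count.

full grid |V| = 216
step 1: project along x, AND mask (15/36) → |grid| = 90
step 2: project along y, AND mask (16/36) → |grid| = 42
step 3: project along z, AND mask (18/36) → |grid| = 22

voxel count = 22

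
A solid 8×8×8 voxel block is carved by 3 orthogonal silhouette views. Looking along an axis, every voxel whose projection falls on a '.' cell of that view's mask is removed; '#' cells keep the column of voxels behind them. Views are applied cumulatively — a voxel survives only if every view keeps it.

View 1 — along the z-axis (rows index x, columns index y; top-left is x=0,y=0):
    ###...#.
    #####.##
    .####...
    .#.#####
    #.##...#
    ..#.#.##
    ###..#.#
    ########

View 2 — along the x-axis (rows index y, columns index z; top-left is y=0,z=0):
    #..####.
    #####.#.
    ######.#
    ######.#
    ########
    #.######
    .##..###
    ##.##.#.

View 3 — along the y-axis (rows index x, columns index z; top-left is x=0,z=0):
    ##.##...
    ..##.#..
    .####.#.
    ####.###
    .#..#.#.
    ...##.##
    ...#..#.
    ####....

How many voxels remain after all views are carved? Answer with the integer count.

before carving: 512 voxels (8×8×8)
  1. axis=2 (XY plane), |mask|=42  ⇒  voxels=336
  2. axis=0 (YZ plane), |mask|=50  ⇒  voxels=261
  3. axis=1 (XZ plane), |mask|=32  ⇒  voxels=135

voxel count = 135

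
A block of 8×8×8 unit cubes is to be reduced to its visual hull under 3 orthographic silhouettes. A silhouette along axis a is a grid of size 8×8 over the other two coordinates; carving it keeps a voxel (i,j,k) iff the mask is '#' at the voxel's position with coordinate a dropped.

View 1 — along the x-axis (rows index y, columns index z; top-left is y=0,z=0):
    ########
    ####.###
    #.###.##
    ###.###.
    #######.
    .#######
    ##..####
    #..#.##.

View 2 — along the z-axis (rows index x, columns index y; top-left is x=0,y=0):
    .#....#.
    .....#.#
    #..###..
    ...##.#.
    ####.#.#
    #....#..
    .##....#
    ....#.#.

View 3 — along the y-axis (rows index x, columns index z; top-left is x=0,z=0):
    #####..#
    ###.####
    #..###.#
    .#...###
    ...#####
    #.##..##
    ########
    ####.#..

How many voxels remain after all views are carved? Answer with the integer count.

remaining voxels: 102

before carving: 512 voxels (8×8×8)
[1] x-view keeps 51 columns → grid now 408
[2] z-view keeps 24 columns → grid now 154
[3] y-view keeps 45 columns → grid now 102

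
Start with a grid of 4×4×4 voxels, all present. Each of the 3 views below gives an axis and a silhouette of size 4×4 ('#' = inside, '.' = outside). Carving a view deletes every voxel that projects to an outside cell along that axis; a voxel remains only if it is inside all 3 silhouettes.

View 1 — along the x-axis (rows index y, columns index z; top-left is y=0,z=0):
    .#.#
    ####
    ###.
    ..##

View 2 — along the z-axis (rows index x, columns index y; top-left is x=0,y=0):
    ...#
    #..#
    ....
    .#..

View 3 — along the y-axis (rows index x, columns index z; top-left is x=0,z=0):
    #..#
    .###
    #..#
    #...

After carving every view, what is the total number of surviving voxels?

remaining voxels: 6

full grid |V| = 64
  1. axis=0 (YZ plane), |mask|=11  ⇒  voxels=44
  2. axis=2 (XY plane), |mask|=4  ⇒  voxels=10
  3. axis=1 (XZ plane), |mask|=8  ⇒  voxels=6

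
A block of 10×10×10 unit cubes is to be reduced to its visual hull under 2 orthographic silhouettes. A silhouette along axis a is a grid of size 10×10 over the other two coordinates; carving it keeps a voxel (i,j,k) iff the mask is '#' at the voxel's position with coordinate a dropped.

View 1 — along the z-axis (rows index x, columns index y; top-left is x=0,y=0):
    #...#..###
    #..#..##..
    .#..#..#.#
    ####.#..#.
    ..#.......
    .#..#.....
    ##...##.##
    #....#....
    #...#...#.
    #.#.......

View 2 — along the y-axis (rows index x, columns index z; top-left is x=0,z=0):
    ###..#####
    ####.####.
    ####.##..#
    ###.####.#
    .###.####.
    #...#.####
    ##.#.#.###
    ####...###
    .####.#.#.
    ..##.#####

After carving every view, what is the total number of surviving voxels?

255 voxels

before carving: 1000 voxels (10×10×10)
step 1: project along z, AND mask (35/100) → |grid| = 350
step 2: project along y, AND mask (71/100) → |grid| = 255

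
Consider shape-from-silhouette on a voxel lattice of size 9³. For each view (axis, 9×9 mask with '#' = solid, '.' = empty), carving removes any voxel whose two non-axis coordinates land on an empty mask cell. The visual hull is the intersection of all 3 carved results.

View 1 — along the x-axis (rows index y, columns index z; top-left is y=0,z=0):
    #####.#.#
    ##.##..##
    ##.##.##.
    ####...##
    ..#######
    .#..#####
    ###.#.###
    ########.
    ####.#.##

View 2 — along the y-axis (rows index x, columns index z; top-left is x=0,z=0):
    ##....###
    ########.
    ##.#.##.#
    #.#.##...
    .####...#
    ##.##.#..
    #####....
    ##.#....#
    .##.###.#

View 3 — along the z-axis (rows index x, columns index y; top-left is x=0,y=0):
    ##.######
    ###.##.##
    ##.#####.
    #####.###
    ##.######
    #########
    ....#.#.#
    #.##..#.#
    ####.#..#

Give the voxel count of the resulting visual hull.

remaining voxels: 245

start: 9×9×9 = 729 voxels
[1] x-view keeps 60 columns → grid now 540
[2] y-view keeps 48 columns → grid now 324
[3] z-view keeps 61 columns → grid now 245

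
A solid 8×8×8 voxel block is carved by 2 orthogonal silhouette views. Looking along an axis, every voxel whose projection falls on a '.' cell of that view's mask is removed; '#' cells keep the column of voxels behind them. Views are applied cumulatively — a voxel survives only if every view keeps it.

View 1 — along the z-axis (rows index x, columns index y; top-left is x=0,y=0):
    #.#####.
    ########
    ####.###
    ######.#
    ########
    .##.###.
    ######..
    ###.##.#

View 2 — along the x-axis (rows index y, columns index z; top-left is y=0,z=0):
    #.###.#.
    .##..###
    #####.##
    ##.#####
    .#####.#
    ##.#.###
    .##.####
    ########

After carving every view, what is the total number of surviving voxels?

initial block: 8^3 = 512
[1] z-view keeps 53 columns → grid now 424
[2] x-view keeps 50 columns → grid now 328

|visual hull| = 328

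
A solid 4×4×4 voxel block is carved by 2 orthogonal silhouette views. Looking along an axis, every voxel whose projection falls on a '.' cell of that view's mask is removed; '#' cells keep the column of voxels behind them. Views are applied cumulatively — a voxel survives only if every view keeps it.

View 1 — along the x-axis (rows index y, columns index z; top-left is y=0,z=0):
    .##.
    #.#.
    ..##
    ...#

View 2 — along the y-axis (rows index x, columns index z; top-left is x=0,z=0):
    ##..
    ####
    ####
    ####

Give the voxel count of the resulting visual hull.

initial block: 4^3 = 64
after view 1 [x-axis, 7 of 16 cells solid] → remaining = 28
after view 2 [y-axis, 14 of 16 cells solid] → remaining = 23

23 voxels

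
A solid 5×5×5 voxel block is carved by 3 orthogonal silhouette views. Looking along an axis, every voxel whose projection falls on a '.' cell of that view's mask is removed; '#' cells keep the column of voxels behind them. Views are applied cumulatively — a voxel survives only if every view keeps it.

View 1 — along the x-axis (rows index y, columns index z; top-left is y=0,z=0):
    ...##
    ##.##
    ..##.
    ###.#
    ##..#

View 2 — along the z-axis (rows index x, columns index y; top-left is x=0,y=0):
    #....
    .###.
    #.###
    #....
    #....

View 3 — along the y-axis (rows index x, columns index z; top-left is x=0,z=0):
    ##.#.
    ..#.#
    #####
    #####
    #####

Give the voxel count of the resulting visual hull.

start: 5×5×5 = 125 voxels
step 1: project along x, AND mask (15/25) → |grid| = 75
step 2: project along z, AND mask (10/25) → |grid| = 27
step 3: project along y, AND mask (20/25) → |grid| = 20

voxel count = 20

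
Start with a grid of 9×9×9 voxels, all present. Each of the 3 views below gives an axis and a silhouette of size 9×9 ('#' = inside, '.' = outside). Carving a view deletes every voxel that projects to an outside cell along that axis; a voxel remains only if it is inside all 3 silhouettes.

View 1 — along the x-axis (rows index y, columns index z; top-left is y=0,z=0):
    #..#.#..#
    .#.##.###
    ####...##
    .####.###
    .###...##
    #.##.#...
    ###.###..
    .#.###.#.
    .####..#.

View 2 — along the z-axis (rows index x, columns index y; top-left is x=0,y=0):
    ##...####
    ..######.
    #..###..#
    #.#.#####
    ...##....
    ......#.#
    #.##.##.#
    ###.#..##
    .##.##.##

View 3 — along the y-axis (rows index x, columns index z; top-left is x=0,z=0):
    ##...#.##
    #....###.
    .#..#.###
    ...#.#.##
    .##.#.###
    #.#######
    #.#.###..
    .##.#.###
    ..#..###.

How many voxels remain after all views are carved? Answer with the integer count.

full grid |V| = 729
V1 x: intersect with YZ mask (48 set) -- 432 left
V2 z: intersect with XY mask (46 set) -- 240 left
V3 y: intersect with XZ mask (47 set) -- 126 left

|visual hull| = 126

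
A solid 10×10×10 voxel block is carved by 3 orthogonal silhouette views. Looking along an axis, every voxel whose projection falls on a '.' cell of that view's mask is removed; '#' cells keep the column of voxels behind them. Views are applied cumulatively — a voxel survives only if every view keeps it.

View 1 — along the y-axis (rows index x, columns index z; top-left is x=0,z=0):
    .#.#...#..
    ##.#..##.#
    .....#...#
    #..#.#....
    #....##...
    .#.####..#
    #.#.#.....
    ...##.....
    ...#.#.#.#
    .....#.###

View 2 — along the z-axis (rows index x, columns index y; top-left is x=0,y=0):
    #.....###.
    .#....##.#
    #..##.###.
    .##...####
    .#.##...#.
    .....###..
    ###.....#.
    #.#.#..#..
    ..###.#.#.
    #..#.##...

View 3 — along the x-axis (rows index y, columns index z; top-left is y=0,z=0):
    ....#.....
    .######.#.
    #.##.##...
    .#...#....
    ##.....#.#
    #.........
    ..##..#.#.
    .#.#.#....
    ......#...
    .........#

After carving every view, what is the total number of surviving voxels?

remaining voxels: 48

full grid |V| = 1000
  1. axis=1 (XZ plane), |mask|=36  ⇒  voxels=360
  2. axis=2 (XY plane), |mask|=44  ⇒  voxels=152
  3. axis=0 (YZ plane), |mask|=29  ⇒  voxels=48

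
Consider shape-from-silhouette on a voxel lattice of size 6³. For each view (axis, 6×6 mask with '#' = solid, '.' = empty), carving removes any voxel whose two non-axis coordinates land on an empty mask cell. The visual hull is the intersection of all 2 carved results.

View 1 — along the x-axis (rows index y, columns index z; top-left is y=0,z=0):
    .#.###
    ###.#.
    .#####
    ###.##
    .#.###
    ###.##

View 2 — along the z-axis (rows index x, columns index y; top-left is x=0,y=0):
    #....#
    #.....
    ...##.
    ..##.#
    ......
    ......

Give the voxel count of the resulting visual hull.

37 voxels

start: 6×6×6 = 216 voxels
after view 1 [x-axis, 27 of 36 cells solid] → remaining = 162
after view 2 [z-axis, 8 of 36 cells solid] → remaining = 37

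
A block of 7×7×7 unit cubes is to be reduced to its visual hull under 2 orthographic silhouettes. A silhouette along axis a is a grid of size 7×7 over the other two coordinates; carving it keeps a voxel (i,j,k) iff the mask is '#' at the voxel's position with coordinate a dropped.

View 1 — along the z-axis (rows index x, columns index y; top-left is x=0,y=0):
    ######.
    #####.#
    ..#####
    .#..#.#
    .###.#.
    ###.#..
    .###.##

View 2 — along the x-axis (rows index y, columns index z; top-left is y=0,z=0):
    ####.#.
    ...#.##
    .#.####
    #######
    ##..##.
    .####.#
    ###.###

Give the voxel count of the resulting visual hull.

|visual hull| = 162

initial block: 7^3 = 343
V1 z: intersect with XY mask (33 set) -- 231 left
V2 x: intersect with YZ mask (35 set) -- 162 left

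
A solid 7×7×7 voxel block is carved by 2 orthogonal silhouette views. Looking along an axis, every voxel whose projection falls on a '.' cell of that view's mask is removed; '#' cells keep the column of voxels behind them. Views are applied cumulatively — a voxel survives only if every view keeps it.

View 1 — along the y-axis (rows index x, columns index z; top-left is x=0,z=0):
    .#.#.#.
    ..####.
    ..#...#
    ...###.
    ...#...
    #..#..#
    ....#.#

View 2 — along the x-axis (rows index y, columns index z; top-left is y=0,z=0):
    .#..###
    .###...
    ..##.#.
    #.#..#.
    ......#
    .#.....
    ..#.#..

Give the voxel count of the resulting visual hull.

initial block: 7^3 = 343
after view 1 [y-axis, 18 of 49 cells solid] → remaining = 126
after view 2 [x-axis, 17 of 49 cells solid] → remaining = 43

remaining voxels: 43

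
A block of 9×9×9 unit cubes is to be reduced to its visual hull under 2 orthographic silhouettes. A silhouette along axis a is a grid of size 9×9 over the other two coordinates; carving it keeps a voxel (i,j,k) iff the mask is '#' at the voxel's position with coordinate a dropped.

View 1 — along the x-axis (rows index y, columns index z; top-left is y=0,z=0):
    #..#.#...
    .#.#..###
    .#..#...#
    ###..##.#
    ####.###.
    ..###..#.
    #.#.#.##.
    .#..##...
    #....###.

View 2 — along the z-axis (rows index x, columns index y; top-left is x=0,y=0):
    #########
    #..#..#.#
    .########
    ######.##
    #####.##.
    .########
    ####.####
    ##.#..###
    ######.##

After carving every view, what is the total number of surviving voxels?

start: 9×9×9 = 729 voxels
[1] x-view keeps 40 columns → grid now 360
[2] z-view keeps 66 columns → grid now 293

|visual hull| = 293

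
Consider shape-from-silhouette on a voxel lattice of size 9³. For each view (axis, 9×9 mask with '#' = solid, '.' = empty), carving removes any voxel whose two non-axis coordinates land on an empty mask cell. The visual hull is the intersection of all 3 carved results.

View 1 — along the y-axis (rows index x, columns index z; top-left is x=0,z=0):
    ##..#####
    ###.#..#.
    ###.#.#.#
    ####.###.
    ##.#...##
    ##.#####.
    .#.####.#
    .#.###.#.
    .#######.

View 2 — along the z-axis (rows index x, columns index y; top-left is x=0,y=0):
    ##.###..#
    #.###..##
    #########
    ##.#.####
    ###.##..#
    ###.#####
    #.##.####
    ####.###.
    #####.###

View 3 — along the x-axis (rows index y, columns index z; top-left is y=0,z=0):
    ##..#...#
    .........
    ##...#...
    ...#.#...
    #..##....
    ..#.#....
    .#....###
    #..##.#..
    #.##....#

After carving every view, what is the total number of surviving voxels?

start: 9×9×9 = 729 voxels
V1 y: intersect with XZ mask (55 set) -- 495 left
V2 z: intersect with XY mask (64 set) -- 394 left
V3 x: intersect with YZ mask (26 set) -- 126 left

voxel count = 126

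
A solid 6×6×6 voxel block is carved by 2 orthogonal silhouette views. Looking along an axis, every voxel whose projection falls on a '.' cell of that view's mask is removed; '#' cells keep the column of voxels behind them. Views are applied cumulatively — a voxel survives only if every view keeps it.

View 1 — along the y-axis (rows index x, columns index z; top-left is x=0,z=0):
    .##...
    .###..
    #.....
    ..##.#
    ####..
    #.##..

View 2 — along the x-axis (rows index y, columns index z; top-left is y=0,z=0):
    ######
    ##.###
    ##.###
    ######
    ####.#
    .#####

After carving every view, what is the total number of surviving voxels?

remaining voxels: 83

before carving: 216 voxels (6×6×6)
carve view 1 (along y, XZ-mask fill 16/36): 96 voxels remain
carve view 2 (along x, YZ-mask fill 32/36): 83 voxels remain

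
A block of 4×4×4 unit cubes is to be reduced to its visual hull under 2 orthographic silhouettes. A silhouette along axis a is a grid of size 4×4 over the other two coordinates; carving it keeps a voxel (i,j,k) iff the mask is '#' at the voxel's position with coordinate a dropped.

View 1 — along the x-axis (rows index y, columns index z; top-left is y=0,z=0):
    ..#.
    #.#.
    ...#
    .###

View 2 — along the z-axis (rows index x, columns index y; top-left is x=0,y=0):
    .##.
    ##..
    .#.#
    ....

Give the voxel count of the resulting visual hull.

start: 4×4×4 = 64 voxels
after view 1 [x-axis, 7 of 16 cells solid] → remaining = 28
after view 2 [z-axis, 6 of 16 cells solid] → remaining = 11

11 voxels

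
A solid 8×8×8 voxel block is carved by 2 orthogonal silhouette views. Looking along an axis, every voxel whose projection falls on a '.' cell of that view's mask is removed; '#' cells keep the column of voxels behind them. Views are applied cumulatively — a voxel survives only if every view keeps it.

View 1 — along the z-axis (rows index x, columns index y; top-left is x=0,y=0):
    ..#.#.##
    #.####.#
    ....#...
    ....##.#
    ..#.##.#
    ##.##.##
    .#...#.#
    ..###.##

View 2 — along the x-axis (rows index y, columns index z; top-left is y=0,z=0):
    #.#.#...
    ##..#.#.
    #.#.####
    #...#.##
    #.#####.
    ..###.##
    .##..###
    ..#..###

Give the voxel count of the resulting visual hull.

start: 8×8×8 = 512 voxels
step 1: project along z, AND mask (32/64) → |grid| = 256
step 2: project along x, AND mask (37/64) → |grid| = 155

155 voxels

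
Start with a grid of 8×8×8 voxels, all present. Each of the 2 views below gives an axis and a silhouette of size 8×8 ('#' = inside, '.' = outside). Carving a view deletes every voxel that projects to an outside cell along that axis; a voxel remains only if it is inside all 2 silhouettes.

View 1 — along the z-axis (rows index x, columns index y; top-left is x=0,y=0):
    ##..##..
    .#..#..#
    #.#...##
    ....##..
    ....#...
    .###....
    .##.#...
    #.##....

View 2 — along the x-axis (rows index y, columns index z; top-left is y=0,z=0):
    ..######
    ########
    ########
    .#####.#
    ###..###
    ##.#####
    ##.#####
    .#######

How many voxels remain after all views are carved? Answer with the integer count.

before carving: 512 voxels (8×8×8)
  1. axis=2 (XY plane), |mask|=23  ⇒  voxels=184
  2. axis=0 (YZ plane), |mask|=55  ⇒  voxels=159

159 voxels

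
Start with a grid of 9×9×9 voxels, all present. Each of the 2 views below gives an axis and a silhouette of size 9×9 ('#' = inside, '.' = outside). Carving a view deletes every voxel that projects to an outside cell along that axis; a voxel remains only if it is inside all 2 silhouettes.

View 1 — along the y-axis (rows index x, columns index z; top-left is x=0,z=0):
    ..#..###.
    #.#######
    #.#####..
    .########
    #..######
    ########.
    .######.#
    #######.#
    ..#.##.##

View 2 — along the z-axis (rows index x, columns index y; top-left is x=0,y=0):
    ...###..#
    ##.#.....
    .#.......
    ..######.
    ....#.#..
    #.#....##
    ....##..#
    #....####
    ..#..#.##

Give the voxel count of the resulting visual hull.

|visual hull| = 221

initial block: 9^3 = 729
[1] y-view keeps 61 columns → grid now 549
[2] z-view keeps 32 columns → grid now 221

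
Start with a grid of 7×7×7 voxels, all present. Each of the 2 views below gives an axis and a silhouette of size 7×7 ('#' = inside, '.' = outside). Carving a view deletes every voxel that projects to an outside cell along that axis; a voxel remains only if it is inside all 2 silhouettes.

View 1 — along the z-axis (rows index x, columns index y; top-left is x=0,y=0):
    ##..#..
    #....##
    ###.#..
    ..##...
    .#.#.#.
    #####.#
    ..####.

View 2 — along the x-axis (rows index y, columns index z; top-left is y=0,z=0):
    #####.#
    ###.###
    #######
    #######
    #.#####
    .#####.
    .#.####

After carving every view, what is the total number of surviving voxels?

start: 7×7×7 = 343 voxels
step 1: project along z, AND mask (25/49) → |grid| = 175
step 2: project along x, AND mask (42/49) → |grid| = 153

remaining voxels: 153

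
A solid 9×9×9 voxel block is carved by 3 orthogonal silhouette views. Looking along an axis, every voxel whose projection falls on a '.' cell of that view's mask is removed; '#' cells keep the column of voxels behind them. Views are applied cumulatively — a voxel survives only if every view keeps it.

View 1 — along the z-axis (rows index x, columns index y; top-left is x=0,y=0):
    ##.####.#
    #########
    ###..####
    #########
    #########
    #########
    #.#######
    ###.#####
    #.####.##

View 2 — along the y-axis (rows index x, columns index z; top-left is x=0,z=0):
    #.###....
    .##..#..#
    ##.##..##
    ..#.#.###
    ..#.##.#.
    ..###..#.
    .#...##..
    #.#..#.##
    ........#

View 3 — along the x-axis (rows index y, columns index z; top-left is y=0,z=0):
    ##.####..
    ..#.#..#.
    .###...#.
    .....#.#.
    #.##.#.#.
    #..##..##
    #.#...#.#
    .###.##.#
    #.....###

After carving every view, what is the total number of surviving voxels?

147 voxels

full grid |V| = 729
[1] z-view keeps 73 columns → grid now 657
[2] y-view keeps 36 columns → grid now 294
[3] x-view keeps 39 columns → grid now 147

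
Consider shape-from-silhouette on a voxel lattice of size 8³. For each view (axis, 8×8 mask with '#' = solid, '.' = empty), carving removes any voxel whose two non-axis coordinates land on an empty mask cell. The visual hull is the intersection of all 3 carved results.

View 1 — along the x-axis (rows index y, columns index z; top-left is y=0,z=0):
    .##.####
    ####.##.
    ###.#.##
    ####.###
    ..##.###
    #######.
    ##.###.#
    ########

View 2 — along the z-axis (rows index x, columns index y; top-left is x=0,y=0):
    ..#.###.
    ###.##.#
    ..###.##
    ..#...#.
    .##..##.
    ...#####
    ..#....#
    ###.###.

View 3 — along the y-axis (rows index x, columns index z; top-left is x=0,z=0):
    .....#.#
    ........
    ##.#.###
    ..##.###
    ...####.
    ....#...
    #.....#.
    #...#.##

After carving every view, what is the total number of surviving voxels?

full grid |V| = 512
step 1: project along x, AND mask (51/64) → |grid| = 408
step 2: project along z, AND mask (34/64) → |grid| = 214
step 3: project along y, AND mask (24/64) → |grid| = 73

voxel count = 73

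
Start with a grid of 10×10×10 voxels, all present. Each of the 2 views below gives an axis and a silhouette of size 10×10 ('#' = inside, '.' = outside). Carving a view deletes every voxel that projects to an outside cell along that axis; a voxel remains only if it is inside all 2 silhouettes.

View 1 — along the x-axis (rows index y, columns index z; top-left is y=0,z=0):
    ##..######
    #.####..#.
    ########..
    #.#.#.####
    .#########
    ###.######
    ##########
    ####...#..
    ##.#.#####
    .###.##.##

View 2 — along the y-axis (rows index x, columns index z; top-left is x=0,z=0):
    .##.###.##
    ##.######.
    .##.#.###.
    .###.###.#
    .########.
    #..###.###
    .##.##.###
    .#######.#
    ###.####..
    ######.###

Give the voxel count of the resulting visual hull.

full grid |V| = 1000
[1] x-view keeps 77 columns → grid now 770
[2] y-view keeps 74 columns → grid now 571

|visual hull| = 571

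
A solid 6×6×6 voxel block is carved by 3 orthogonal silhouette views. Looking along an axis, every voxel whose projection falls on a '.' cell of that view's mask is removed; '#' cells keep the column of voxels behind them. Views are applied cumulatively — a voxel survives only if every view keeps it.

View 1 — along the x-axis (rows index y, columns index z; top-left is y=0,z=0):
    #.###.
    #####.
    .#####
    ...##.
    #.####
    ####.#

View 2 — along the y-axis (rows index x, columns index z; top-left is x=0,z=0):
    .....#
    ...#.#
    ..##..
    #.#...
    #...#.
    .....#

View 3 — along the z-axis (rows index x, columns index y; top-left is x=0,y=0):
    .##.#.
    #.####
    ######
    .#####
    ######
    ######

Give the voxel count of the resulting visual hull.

start: 6×6×6 = 216 voxels
carve view 1 (along x, YZ-mask fill 26/36): 156 voxels remain
carve view 2 (along y, XZ-mask fill 10/36): 44 voxels remain
carve view 3 (along z, XY-mask fill 31/36): 40 voxels remain

remaining voxels: 40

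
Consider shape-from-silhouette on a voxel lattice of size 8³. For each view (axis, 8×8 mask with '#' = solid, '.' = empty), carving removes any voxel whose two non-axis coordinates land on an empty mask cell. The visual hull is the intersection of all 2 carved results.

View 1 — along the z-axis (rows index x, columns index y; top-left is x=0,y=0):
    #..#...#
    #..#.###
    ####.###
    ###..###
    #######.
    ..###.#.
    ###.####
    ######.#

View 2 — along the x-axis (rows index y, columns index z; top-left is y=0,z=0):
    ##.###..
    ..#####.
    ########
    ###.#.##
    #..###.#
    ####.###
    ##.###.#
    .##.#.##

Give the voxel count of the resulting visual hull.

remaining voxels: 272

start: 8×8×8 = 512 voxels
  1. axis=2 (XY plane), |mask|=46  ⇒  voxels=368
  2. axis=0 (YZ plane), |mask|=47  ⇒  voxels=272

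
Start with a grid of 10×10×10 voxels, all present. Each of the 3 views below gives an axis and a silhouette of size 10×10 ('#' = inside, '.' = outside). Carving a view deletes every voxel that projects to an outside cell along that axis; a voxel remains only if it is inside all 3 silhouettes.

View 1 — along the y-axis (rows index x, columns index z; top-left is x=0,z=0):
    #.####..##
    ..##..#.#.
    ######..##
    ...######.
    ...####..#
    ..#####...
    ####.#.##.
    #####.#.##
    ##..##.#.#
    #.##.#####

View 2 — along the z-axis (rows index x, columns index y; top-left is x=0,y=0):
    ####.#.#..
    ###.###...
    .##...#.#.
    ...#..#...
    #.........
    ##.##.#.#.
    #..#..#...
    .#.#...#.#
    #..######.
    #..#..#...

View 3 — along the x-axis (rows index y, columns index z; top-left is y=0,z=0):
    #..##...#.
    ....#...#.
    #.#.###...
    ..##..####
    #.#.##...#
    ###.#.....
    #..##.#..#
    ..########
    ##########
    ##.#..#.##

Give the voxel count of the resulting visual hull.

before carving: 1000 voxels (10×10×10)
  1. axis=1 (XZ plane), |mask|=64  ⇒  voxels=640
  2. axis=2 (XY plane), |mask|=42  ⇒  voxels=264
  3. axis=0 (YZ plane), |mask|=55  ⇒  voxels=141

|visual hull| = 141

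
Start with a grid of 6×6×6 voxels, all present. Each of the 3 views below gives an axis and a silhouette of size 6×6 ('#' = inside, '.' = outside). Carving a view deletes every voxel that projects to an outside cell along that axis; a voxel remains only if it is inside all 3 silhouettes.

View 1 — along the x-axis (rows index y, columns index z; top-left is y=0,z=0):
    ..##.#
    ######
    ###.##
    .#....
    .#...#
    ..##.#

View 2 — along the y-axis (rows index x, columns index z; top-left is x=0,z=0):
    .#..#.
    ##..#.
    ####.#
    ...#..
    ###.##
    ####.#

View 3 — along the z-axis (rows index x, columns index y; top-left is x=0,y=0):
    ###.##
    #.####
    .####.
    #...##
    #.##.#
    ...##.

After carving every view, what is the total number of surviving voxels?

start: 6×6×6 = 216 voxels
[1] x-view keeps 20 columns → grid now 120
[2] y-view keeps 21 columns → grid now 70
[3] z-view keeps 23 columns → grid now 37

|visual hull| = 37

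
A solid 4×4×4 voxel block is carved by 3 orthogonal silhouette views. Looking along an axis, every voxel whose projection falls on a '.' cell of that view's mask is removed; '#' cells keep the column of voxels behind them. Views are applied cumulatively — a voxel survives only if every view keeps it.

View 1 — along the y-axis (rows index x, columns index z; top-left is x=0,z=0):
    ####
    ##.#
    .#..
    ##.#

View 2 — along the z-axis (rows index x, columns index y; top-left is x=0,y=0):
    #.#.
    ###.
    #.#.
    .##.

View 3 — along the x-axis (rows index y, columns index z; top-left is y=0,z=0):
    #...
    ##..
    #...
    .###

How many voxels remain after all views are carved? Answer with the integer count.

remaining voxels: 9

before carving: 64 voxels (4×4×4)
V1 y: intersect with XZ mask (11 set) -- 44 left
V2 z: intersect with XY mask (9 set) -- 25 left
V3 x: intersect with YZ mask (7 set) -- 9 left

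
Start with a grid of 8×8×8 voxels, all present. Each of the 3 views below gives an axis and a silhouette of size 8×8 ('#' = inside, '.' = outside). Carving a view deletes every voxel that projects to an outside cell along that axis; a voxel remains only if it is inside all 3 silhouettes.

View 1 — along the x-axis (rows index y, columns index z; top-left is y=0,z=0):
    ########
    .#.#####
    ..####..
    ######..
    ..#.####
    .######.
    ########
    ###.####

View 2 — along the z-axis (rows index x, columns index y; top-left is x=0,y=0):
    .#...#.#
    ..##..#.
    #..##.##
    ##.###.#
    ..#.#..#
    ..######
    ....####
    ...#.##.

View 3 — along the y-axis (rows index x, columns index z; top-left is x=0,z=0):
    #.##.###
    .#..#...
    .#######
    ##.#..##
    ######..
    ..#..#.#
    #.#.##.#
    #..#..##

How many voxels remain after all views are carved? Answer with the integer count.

remaining voxels: 121

initial block: 8^3 = 512
  1. axis=0 (YZ plane), |mask|=50  ⇒  voxels=400
  2. axis=2 (XY plane), |mask|=33  ⇒  voxels=207
  3. axis=1 (XZ plane), |mask|=38  ⇒  voxels=121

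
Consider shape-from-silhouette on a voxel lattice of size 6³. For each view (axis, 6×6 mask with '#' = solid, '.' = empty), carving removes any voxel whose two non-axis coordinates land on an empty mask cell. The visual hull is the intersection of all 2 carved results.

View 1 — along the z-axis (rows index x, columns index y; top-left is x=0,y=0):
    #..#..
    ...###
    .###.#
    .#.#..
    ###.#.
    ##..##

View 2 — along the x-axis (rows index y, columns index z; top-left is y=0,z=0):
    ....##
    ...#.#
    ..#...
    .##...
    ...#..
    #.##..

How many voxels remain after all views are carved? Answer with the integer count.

voxel count = 36

initial block: 6^3 = 216
  1. axis=2 (XY plane), |mask|=19  ⇒  voxels=114
  2. axis=0 (YZ plane), |mask|=11  ⇒  voxels=36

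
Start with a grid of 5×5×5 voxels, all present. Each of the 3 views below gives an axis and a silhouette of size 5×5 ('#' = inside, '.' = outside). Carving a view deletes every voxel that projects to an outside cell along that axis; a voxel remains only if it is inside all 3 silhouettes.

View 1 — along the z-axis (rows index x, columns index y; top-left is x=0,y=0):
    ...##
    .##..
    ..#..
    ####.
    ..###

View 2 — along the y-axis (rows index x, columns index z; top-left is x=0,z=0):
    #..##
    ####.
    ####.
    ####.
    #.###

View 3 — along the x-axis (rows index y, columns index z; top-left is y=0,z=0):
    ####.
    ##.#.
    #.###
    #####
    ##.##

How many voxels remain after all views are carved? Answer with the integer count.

40 voxels

start: 5×5×5 = 125 voxels
[1] z-view keeps 12 columns → grid now 60
[2] y-view keeps 19 columns → grid now 46
[3] x-view keeps 20 columns → grid now 40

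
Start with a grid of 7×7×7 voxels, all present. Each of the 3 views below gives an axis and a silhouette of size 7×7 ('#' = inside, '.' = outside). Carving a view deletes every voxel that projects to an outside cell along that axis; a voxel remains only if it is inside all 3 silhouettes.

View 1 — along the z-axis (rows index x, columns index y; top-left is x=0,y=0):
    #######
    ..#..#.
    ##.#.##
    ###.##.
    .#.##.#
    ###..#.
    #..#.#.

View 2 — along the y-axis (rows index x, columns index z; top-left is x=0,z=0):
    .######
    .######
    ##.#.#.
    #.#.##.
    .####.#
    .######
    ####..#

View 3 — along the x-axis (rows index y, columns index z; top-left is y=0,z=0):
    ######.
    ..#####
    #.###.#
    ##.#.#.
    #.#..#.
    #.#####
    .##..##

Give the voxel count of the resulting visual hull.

full grid |V| = 343
  1. axis=2 (XY plane), |mask|=30  ⇒  voxels=210
  2. axis=1 (XZ plane), |mask|=36  ⇒  voxels=153
  3. axis=0 (YZ plane), |mask|=33  ⇒  voxels=109

|visual hull| = 109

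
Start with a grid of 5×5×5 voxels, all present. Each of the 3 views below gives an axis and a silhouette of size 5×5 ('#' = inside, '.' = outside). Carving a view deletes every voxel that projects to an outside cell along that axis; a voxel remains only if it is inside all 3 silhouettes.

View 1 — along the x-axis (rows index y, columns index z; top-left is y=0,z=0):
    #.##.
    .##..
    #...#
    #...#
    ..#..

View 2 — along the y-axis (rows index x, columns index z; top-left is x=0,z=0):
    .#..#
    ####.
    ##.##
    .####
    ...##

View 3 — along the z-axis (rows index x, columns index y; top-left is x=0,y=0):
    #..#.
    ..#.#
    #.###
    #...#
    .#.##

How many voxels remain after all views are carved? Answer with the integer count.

initial block: 5^3 = 125
  1. axis=0 (YZ plane), |mask|=10  ⇒  voxels=50
  2. axis=1 (XZ plane), |mask|=16  ⇒  voxels=28
  3. axis=2 (XY plane), |mask|=13  ⇒  voxels=13

remaining voxels: 13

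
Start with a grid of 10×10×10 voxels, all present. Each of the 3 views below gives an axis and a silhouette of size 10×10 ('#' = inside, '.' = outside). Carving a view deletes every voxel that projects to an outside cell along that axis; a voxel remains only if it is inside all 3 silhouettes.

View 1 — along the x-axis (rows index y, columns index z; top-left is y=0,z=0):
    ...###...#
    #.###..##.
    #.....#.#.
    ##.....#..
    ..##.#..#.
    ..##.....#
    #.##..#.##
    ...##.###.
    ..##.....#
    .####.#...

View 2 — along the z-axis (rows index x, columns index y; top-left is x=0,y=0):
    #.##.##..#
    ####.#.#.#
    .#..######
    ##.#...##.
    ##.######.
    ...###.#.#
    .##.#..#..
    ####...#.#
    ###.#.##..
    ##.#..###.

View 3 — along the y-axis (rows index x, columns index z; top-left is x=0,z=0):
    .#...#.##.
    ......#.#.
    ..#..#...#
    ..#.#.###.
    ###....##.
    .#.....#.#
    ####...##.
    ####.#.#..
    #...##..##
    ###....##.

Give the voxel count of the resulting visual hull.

voxel count = 110

initial block: 10^3 = 1000
carve view 1 (along x, YZ-mask fill 42/100): 420 voxels remain
carve view 2 (along z, XY-mask fill 60/100): 259 voxels remain
carve view 3 (along y, XZ-mask fill 44/100): 110 voxels remain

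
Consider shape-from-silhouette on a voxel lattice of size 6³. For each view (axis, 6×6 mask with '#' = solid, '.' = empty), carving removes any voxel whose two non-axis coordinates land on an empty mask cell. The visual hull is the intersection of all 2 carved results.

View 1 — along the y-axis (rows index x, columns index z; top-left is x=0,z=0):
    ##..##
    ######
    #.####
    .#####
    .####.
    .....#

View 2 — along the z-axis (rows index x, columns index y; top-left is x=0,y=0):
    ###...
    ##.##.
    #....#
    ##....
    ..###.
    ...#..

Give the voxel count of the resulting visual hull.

69 voxels

full grid |V| = 216
V1 y: intersect with XZ mask (25 set) -- 150 left
V2 z: intersect with XY mask (15 set) -- 69 left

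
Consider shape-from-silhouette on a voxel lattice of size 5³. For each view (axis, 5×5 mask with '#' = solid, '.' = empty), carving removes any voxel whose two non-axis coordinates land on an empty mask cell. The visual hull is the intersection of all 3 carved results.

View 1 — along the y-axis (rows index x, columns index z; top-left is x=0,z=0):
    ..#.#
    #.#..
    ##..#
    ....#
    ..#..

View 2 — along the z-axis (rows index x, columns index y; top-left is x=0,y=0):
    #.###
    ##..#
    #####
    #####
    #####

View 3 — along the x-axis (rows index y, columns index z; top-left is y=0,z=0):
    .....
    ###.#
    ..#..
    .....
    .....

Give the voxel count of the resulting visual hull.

remaining voxels: 9

full grid |V| = 125
carve view 1 (along y, XZ-mask fill 9/25): 45 voxels remain
carve view 2 (along z, XY-mask fill 22/25): 39 voxels remain
carve view 3 (along x, YZ-mask fill 5/25): 9 voxels remain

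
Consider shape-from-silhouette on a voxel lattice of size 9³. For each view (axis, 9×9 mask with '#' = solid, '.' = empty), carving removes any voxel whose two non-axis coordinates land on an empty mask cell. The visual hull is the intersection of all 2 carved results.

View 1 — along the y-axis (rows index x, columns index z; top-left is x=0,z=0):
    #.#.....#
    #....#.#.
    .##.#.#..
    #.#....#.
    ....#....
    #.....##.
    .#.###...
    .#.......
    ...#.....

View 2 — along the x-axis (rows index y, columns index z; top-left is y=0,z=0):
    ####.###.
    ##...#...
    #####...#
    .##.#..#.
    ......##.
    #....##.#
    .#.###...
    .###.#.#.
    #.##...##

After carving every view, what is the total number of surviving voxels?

|visual hull| = 106

before carving: 729 voxels (9×9×9)
after view 1 [y-axis, 23 of 81 cells solid] → remaining = 207
after view 2 [x-axis, 40 of 81 cells solid] → remaining = 106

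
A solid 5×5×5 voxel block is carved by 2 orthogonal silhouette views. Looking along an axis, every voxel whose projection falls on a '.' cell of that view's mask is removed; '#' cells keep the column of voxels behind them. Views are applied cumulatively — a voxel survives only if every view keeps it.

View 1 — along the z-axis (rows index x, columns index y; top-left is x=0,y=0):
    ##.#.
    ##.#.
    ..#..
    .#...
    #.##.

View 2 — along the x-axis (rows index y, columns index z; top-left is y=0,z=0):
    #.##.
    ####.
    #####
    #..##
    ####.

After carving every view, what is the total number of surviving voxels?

before carving: 125 voxels (5×5×5)
[1] z-view keeps 11 columns → grid now 55
[2] x-view keeps 19 columns → grid now 40

|visual hull| = 40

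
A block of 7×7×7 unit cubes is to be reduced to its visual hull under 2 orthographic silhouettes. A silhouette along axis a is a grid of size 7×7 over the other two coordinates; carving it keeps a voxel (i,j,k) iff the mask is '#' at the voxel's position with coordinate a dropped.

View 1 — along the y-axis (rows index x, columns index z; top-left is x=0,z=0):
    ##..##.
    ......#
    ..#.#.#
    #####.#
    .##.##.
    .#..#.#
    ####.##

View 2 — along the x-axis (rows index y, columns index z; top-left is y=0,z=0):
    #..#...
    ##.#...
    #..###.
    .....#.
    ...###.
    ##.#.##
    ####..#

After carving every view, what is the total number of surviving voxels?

voxel count = 78

start: 7×7×7 = 343 voxels
V1 y: intersect with XZ mask (27 set) -- 189 left
V2 x: intersect with YZ mask (23 set) -- 78 left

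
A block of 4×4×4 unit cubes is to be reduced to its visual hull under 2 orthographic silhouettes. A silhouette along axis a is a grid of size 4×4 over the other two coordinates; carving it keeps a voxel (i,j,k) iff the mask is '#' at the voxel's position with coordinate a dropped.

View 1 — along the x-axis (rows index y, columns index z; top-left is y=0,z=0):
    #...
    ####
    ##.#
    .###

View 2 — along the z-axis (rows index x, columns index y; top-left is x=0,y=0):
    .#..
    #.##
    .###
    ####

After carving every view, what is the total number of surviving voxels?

remaining voxels: 32

start: 4×4×4 = 64 voxels
carve view 1 (along x, YZ-mask fill 11/16): 44 voxels remain
carve view 2 (along z, XY-mask fill 11/16): 32 voxels remain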